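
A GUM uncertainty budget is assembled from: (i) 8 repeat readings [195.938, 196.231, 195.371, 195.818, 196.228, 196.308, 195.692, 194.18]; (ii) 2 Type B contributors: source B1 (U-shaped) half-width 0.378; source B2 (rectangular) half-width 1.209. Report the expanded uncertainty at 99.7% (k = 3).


mean = (195.938 + 196.231 + 195.371 + 195.818 + 196.228 + 196.308 + 195.692 + 194.18) / 8 = 195.72075
s = sqrt(sum((x - mean)^2)/(n-1)) = 0.69859425
u_A = s / sqrt(n) = 0.69859425 / sqrt(8) = 0.24699037
u_B1 = 0.378 / sqrt(2) = 0.26728636
u_B2 = 1.209 / sqrt(3) = 0.69801648
uc = sqrt(0.24699037^2 + 0.26728636^2 + 0.69801648^2) = 0.78719327
U = k * uc = 3 * 0.78719327
U = 2.3616

2.3616


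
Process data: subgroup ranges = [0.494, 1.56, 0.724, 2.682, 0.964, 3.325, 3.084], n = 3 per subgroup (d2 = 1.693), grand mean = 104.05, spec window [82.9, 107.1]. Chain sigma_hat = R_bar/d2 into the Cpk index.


R_bar = (0.494 + 1.56 + 0.724 + 2.682 + 0.964 + 3.325 + 3.084) / 7 = 1.8332857
sigma = R_bar / d2 = 1.8332857 / 1.693 = 1.0828622
Cp = (USL - LSL)/(6*sigma) = (107.1 - 82.9)/(6*1.0828622) = 3.7247
Cpu = (107.1 - 104.05)/(3*1.0828622) = 0.9389
Cpl = (104.05 - 82.9)/(3*1.0828622) = 6.5105
Cpk = min(Cpu, Cpl) = 0.9389

0.9389


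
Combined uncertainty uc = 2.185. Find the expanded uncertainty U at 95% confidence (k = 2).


U = k * uc
U = 2 * 2.185
U = 4.3700

4.3700


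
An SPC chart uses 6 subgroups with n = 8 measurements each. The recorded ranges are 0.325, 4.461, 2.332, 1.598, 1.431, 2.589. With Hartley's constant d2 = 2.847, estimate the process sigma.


R_bar = (0.325 + 4.461 + 2.332 + 1.598 + 1.431 + 2.589) / 6
R_bar = 12.736 / 6 = 2.1226667
sigma_hat = R_bar / d2 = 2.1226667 / 2.847 = 0.7456

0.7456


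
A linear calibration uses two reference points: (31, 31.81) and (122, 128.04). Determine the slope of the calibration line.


slope = (y2 - y1) / (x2 - x1)
= (128.04 - 31.81) / (122 - 31)
= 96.2300 / 91
= 1.0575

1.0575


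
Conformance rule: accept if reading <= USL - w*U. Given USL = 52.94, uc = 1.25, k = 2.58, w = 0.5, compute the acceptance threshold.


U = k * uc = 2.58 * 1.25 = 3.225
guard band g = w * U = 0.5 * 3.225 = 1.6125
AL = USL - g = 52.94 - 1.6125
AL = 51.3275

51.3275


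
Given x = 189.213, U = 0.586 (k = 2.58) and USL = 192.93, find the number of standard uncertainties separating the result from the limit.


u = U / k = 0.586 / 2.58 = 0.22713178
margin = |USL - x| = |192.93 - 189.213| = 3.717
z = margin / u = 3.717 / 0.22713178
z = 16.3649

16.3649


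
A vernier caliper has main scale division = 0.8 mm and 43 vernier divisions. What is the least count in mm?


LC = MSD / n_div
= 0.8 / 43
= 0.0186

0.0186


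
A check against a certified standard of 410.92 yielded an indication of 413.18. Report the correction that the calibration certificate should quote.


Correction = standard - reading
= 410.92 - 413.18
= -2.2600

-2.2600


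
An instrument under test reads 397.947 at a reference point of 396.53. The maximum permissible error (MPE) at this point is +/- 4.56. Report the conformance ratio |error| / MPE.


e = indication - reference = 397.947 - 396.53 = 1.4170
|e| = 1.4170
ratio = |e| / MPE = 1.4170 / 4.56
ratio = 0.3107

0.3107


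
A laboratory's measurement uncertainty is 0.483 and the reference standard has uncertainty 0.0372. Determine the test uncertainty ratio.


TUR = u_lab / u_ref
= 0.483 / 0.0372
= 12.9839

12.9839


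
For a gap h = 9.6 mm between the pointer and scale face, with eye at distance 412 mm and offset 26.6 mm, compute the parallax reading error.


error = h * offset / d
= 9.6 * 26.6 / 412
= 0.6198

0.6198


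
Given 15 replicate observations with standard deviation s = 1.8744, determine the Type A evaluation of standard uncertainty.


u_A = s / sqrt(n)
u_A = 1.8744 / sqrt(15)
u_A = 1.8744 / 3.8729833
u_A = 0.4840

0.4840


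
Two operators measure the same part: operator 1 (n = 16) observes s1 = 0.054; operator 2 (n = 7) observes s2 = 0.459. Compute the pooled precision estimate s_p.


s_p = sqrt(((n1-1)*s1^2 + (n2-1)*s2^2) / (n1+n2-2))
numerator = (16-1)*0.054^2 + (7-1)*0.459^2 = 0.04374 + 1.264086 = 1.307826
denominator = 16 + 7 - 2 = 21
s_p^2 = 1.307826 / 21 = 0.062277429
s_p = sqrt(0.062277429) = 0.2496

0.2496


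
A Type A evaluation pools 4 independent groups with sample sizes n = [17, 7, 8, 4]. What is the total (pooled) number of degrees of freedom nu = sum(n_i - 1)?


nu = sum_i (n_i - 1)
nu = ((17 - 1) + (7 - 1) + (8 - 1) + (4 - 1))
nu = 16 + 6 + 7 + 3
nu = 32

32


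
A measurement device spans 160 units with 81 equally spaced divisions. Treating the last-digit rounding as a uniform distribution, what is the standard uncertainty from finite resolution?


resolution = range / divisions
resolution = 160 / 81 = 1.9753086
u_res = resolution / (2*sqrt(3))
u_res = 1.9753086 / 3.4641016
u_res = 0.5702

0.5702


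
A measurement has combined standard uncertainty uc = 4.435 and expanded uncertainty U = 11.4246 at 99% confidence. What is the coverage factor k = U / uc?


k = U / uc
k = 11.4246 / 4.435
k = 2.576

2.576


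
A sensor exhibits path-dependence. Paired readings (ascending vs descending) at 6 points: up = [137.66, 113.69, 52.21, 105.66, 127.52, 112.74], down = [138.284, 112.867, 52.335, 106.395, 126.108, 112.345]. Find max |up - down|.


|137.66 - 138.284| = 0.6240
|113.69 - 112.867| = 0.8230
|52.21 - 52.335| = 0.1250
|105.66 - 106.395| = 0.7350
|127.52 - 126.108| = 1.4120
|112.74 - 112.345| = 0.3950
hysteresis = max(diffs) = 1.4120

1.4120


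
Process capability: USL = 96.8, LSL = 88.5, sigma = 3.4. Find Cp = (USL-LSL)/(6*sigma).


Cp = (USL - LSL) / (6 * sigma)
= (96.8 - 88.5) / (6 * 3.4)
= 8.3000 / 20.4000
= 0.4069

0.4069


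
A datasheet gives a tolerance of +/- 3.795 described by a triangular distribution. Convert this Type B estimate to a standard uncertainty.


u_B = half_width / sqrt(6)
u_B = 3.795 / 2.4494897
u_B = 1.5493

1.5493


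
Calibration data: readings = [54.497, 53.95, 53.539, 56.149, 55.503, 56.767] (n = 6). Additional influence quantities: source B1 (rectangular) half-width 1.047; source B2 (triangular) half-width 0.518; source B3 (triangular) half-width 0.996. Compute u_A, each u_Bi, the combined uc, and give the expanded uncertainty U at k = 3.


mean = (54.497 + 53.95 + 53.539 + 56.149 + 55.503 + 56.767) / 6 = 55.0675
s = sqrt(sum((x - mean)^2)/(n-1)) = 1.277356
u_A = s / sqrt(n) = 1.277356 / sqrt(6) = 0.5214784
u_B1 = 1.047 / sqrt(3) = 0.60448573
u_B2 = 0.518 / sqrt(6) = 0.21147261
u_B3 = 0.996 / sqrt(6) = 0.4066153
uc = sqrt(0.5214784^2 + 0.60448573^2 + 0.21147261^2 + 0.4066153^2) = 0.92054298
U = k * uc = 3 * 0.92054298
U = 2.7616

2.7616


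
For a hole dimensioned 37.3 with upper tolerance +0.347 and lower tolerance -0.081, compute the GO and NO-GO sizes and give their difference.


GO = nominal - lower_tol (smallest hole = maximum material condition)
GO = 37.3 - 0.081 = 37.219
NO-GO = nominal + upper_tol (largest hole = least material condition)
NO-GO = 37.3 + 0.347 = 37.647
spread = NO-GO - GO = 37.647 - 37.219 = 0.4280

0.4280


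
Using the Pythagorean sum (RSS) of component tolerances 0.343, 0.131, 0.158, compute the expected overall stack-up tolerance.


RSS = sqrt(0.343^2 + 0.131^2 + 0.158^2)
= sqrt(0.159774)
= 0.3997

0.3997


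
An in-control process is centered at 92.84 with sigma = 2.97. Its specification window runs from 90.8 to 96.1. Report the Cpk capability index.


Cpu = (USL - mean) / (3*sigma) = (96.1 - 92.84) / (3*2.97) = 0.3659
Cpl = (mean - LSL) / (3*sigma) = (92.84 - 90.8) / (3*2.97) = 0.2290
Cpk = min(Cpu, Cpl) = 0.2290

0.2290


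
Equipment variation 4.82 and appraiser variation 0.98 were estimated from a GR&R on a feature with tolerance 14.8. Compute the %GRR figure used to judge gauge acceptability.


GRR = sqrt(EV^2 + AV^2) = sqrt(4.82^2 + 0.98^2) = 4.9186177
%GRR = GRR / tol * 100 = 4.9186177 / 14.8 * 100
%GRR = 33.2339

33.2339


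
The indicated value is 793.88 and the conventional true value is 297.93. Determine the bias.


Systematic error = measured - true
= 793.88 - 297.93
= 495.9500

495.9500


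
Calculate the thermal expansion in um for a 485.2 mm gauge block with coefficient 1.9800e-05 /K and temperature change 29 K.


dL = L * alpha * dT
= 485.2 * 1.9800e-05 * 29
= 0.2786018 mm
dL_um = 0.2786018 * 1000 = 278.6018 um

278.6018


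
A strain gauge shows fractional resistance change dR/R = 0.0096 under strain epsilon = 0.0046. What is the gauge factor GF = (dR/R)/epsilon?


GF = (dR/R) / epsilon
= 0.0096 / 0.0046
= 2.0870

2.0870


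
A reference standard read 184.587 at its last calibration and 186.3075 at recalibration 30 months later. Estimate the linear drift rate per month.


rate = (v2 - v1) / months
= (186.3075 - 184.587) / 30
= 1.7205 / 30
= 0.0574

0.0574


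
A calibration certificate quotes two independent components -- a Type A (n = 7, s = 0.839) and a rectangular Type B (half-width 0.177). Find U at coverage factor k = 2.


u_A = s / sqrt(n) = 0.839 / sqrt(7) = 0.31711219
u_B = half_width / sqrt(3) = 0.177 / sqrt(3) = 0.102191
uc = sqrt(u_A^2 + u_B^2) = sqrt(0.31711219^2 + 0.102191^2) = 0.33317134
U = k * uc = 2 * 0.33317134
U = 0.6663

0.6663


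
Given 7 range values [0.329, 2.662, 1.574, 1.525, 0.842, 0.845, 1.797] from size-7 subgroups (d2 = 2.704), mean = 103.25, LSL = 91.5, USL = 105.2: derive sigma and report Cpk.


R_bar = (0.329 + 2.662 + 1.574 + 1.525 + 0.842 + 0.845 + 1.797) / 7 = 1.3677143
sigma = R_bar / d2 = 1.3677143 / 2.704 = 0.5058115
Cp = (USL - LSL)/(6*sigma) = (105.2 - 91.5)/(6*0.5058115) = 4.5142
Cpu = (105.2 - 103.25)/(3*0.5058115) = 1.2851
Cpl = (103.25 - 91.5)/(3*0.5058115) = 7.7433
Cpk = min(Cpu, Cpl) = 1.2851

1.2851


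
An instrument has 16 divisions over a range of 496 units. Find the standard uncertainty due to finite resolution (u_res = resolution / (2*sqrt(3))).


resolution = range / divisions
resolution = 496 / 16 = 31
u_res = resolution / (2*sqrt(3))
u_res = 31 / 3.4641016
u_res = 8.9489

8.9489


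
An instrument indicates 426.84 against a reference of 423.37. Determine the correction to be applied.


Correction = standard - reading
= 423.37 - 426.84
= -3.4700

-3.4700


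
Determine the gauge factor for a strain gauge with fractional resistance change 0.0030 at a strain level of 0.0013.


GF = (dR/R) / epsilon
= 0.0030 / 0.0013
= 2.3077

2.3077


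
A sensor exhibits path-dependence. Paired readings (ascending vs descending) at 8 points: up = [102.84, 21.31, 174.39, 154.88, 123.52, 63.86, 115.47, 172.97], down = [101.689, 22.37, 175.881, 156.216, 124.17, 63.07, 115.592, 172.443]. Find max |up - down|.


|102.84 - 101.689| = 1.1510
|21.31 - 22.37| = 1.0600
|174.39 - 175.881| = 1.4910
|154.88 - 156.216| = 1.3360
|123.52 - 124.17| = 0.6500
|63.86 - 63.07| = 0.7900
|115.47 - 115.592| = 0.1220
|172.97 - 172.443| = 0.5270
hysteresis = max(diffs) = 1.4910

1.4910


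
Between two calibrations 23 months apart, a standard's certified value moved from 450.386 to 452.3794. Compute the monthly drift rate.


rate = (v2 - v1) / months
= (452.3794 - 450.386) / 23
= 1.9934 / 23
= 0.0867

0.0867


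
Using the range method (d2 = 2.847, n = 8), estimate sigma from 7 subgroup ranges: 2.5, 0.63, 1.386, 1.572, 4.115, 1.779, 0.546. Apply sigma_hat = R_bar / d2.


R_bar = (2.5 + 0.63 + 1.386 + 1.572 + 4.115 + 1.779 + 0.546) / 7
R_bar = 12.528 / 7 = 1.7897143
sigma_hat = R_bar / d2 = 1.7897143 / 2.847 = 0.6286

0.6286


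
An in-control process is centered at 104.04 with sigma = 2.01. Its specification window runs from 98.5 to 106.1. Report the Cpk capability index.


Cpu = (USL - mean) / (3*sigma) = (106.1 - 104.04) / (3*2.01) = 0.3416
Cpl = (mean - LSL) / (3*sigma) = (104.04 - 98.5) / (3*2.01) = 0.9187
Cpk = min(Cpu, Cpl) = 0.3416

0.3416


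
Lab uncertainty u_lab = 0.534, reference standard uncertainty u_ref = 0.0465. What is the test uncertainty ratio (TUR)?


TUR = u_lab / u_ref
= 0.534 / 0.0465
= 11.4839

11.4839


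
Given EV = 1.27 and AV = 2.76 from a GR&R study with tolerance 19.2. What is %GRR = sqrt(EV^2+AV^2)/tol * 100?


GRR = sqrt(EV^2 + AV^2) = sqrt(1.27^2 + 2.76^2) = 3.0381738
%GRR = GRR / tol * 100 = 3.0381738 / 19.2 * 100
%GRR = 15.8238

15.8238


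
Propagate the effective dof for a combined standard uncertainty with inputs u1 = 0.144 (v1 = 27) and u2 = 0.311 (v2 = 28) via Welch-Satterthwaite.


uc = sqrt(u1^2 + u2^2) = sqrt(0.144^2 + 0.311^2) = 0.34272
v_eff = uc^4 / (u1^4/v1 + u2^4/v2)
= 0.34272^4 / (0.144^4/27 + 0.311^4/28)
= 0.013796146 / 0.00035003067
v_eff = 39.4141

39.4141


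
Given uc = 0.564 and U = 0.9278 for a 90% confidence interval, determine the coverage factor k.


k = U / uc
k = 0.9278 / 0.564
k = 1.645

1.645


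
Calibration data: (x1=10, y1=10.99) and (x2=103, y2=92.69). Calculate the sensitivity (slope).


slope = (y2 - y1) / (x2 - x1)
= (92.69 - 10.99) / (103 - 10)
= 81.7000 / 93
= 0.8785

0.8785


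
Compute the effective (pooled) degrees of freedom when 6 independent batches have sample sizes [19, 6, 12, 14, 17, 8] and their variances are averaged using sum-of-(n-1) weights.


nu = sum_i (n_i - 1)
nu = ((19 - 1) + (6 - 1) + (12 - 1) + (14 - 1) + (17 - 1) + (8 - 1))
nu = 18 + 5 + 11 + 13 + 16 + 7
nu = 70

70


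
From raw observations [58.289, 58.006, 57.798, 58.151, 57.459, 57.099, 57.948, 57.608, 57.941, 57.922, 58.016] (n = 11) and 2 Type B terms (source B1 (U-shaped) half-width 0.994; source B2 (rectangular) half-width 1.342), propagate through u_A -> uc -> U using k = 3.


mean = (58.289 + 58.006 + 57.798 + 58.151 + 57.459 + 57.099 + 57.948 + 57.608 + 57.941 + 57.922 + 58.016) / 11 = 57.83972727
s = sqrt(sum((x - mean)^2)/(n-1)) = 0.336938
u_A = s / sqrt(n) = 0.336938 / sqrt(11) = 0.10159063
u_B1 = 0.994 / sqrt(2) = 0.70286414
u_B2 = 1.342 / sqrt(3) = 0.77480406
uc = sqrt(0.10159063^2 + 0.70286414^2 + 0.77480406^2) = 1.0510281
U = k * uc = 3 * 1.0510281
U = 3.1531

3.1531


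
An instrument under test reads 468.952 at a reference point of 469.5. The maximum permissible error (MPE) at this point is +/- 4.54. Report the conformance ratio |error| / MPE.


e = indication - reference = 468.952 - 469.5 = -0.5480
|e| = 0.5480
ratio = |e| / MPE = 0.5480 / 4.54
ratio = 0.1207

0.1207


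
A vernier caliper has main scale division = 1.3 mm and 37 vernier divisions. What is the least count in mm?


LC = MSD / n_div
= 1.3 / 37
= 0.0351

0.0351


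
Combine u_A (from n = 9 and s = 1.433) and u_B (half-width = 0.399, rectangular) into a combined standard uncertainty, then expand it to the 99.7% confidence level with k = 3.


u_A = s / sqrt(n) = 1.433 / sqrt(9) = 0.47766667
u_B = half_width / sqrt(3) = 0.399 / sqrt(3) = 0.23036276
uc = sqrt(u_A^2 + u_B^2) = sqrt(0.47766667^2 + 0.23036276^2) = 0.53031354
U = k * uc = 3 * 0.53031354
U = 1.5909

1.5909


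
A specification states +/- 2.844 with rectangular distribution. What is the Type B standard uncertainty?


u_B = half_width / sqrt(3)
u_B = 2.844 / 1.7320508
u_B = 1.6420

1.6420


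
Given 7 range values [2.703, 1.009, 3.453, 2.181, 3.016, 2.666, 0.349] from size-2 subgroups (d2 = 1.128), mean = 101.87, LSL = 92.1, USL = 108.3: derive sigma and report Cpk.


R_bar = (2.703 + 1.009 + 3.453 + 2.181 + 3.016 + 2.666 + 0.349) / 7 = 2.1967143
sigma = R_bar / d2 = 2.1967143 / 1.128 = 1.9474418
Cp = (USL - LSL)/(6*sigma) = (108.3 - 92.1)/(6*1.9474418) = 1.3864
Cpu = (108.3 - 101.87)/(3*1.9474418) = 1.1006
Cpl = (101.87 - 92.1)/(3*1.9474418) = 1.6723
Cpk = min(Cpu, Cpl) = 1.1006

1.1006


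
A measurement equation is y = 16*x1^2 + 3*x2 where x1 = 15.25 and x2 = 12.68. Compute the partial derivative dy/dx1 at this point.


y = 16*x1^2 + 3*x2
dy/dx1 = 2*16*x1
Evaluate at x1 = 15.25: c1 = 32 * 15.25
c1 = 488.0000

488.0000


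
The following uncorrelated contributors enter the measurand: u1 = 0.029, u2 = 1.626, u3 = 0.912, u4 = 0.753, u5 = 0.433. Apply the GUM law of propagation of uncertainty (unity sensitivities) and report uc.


uc = sqrt(0.029^2 + 1.626^2 + 0.912^2 + 0.753^2 + 0.433^2)
uc = sqrt(4.230959)
uc = 2.0569

2.0569


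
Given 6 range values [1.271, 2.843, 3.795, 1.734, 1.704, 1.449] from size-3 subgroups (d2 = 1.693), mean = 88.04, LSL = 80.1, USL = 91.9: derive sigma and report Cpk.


R_bar = (1.271 + 2.843 + 3.795 + 1.734 + 1.704 + 1.449) / 6 = 2.1326667
sigma = R_bar / d2 = 2.1326667 / 1.693 = 1.2596968
Cp = (USL - LSL)/(6*sigma) = (91.9 - 80.1)/(6*1.2596968) = 1.5612
Cpu = (91.9 - 88.04)/(3*1.2596968) = 1.0214
Cpl = (88.04 - 80.1)/(3*1.2596968) = 2.1010
Cpk = min(Cpu, Cpl) = 1.0214

1.0214


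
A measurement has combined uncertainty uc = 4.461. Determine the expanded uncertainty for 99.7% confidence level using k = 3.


U = k * uc
U = 3 * 4.461
U = 13.3830

13.3830


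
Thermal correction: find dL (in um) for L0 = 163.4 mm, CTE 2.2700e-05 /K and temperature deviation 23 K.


dL = L * alpha * dT
= 163.4 * 2.2700e-05 * 23
= 0.0853111 mm
dL_um = 0.0853111 * 1000 = 85.3111 um

85.3111


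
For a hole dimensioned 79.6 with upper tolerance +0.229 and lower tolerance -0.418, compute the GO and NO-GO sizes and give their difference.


GO = nominal - lower_tol (smallest hole = maximum material condition)
GO = 79.6 - 0.418 = 79.182
NO-GO = nominal + upper_tol (largest hole = least material condition)
NO-GO = 79.6 + 0.229 = 79.829
spread = NO-GO - GO = 79.829 - 79.182 = 0.6470

0.6470


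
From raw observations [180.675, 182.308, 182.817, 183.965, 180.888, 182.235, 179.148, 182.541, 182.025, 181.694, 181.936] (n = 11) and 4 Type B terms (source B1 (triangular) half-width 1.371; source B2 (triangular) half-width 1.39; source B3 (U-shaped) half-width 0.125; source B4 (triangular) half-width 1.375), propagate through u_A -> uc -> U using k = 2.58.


mean = (180.675 + 182.308 + 182.817 + 183.965 + 180.888 + 182.235 + 179.148 + 182.541 + 182.025 + 181.694 + 181.936) / 11 = 181.8392727
s = sqrt(sum((x - mean)^2)/(n-1)) = 1.2614178
u_A = s / sqrt(n) = 1.2614178 / sqrt(11) = 0.38033178
u_B1 = 1.371 / sqrt(6) = 0.55970841
u_B2 = 1.39 / sqrt(6) = 0.56746512
u_B3 = 0.125 / sqrt(2) = 0.088388348
u_B4 = 1.375 / sqrt(6) = 0.5613414
uc = sqrt(0.38033178^2 + 0.55970841^2 + 0.56746512^2 + 0.088388348^2 + 0.5613414^2) = 1.050171
U = k * uc = 2.58 * 1.050171
U = 2.7094

2.7094


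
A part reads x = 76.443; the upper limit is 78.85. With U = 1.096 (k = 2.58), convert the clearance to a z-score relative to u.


u = U / k = 1.096 / 2.58 = 0.4248062
margin = |USL - x| = |78.85 - 76.443| = 2.407
z = margin / u = 2.407 / 0.4248062
z = 5.6661

5.6661


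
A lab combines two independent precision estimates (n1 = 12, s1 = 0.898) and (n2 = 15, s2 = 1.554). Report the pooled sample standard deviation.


s_p = sqrt(((n1-1)*s1^2 + (n2-1)*s2^2) / (n1+n2-2))
numerator = (12-1)*0.898^2 + (15-1)*1.554^2 = 8.870444 + 33.808824 = 42.679268
denominator = 12 + 15 - 2 = 25
s_p^2 = 42.679268 / 25 = 1.7071707
s_p = sqrt(1.7071707) = 1.3066

1.3066


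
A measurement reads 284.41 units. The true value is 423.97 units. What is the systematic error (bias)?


Systematic error = measured - true
= 284.41 - 423.97
= -139.5600

-139.5600


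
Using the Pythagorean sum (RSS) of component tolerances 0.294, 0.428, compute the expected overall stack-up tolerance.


RSS = sqrt(0.294^2 + 0.428^2)
= sqrt(0.26962)
= 0.5192

0.5192


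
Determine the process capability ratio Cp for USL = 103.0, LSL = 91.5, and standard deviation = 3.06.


Cp = (USL - LSL) / (6 * sigma)
= (103.0 - 91.5) / (6 * 3.06)
= 11.5000 / 18.3600
= 0.6264

0.6264


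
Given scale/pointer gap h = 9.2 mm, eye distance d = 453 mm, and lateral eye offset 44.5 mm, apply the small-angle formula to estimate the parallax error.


error = h * offset / d
= 9.2 * 44.5 / 453
= 0.9038

0.9038


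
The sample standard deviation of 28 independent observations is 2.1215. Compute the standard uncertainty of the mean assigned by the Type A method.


u_A = s / sqrt(n)
u_A = 2.1215 / sqrt(28)
u_A = 2.1215 / 5.2915026
u_A = 0.4009

0.4009


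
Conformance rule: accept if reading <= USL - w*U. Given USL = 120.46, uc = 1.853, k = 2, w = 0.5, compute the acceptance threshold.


U = k * uc = 2 * 1.853 = 3.706
guard band g = w * U = 0.5 * 3.706 = 1.853
AL = USL - g = 120.46 - 1.853
AL = 118.6070

118.6070


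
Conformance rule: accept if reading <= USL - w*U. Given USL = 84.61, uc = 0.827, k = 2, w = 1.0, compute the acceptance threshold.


U = k * uc = 2 * 0.827 = 1.654
guard band g = w * U = 1.0 * 1.654 = 1.654
AL = USL - g = 84.61 - 1.654
AL = 82.9560

82.9560


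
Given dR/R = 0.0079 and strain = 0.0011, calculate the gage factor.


GF = (dR/R) / epsilon
= 0.0079 / 0.0011
= 7.1818

7.1818


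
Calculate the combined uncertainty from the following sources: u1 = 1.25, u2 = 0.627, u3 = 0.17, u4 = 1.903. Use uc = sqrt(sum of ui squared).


uc = sqrt(1.25^2 + 0.627^2 + 0.17^2 + 1.903^2)
uc = sqrt(5.605938)
uc = 2.3677

2.3677


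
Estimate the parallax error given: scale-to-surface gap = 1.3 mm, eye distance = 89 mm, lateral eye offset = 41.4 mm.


error = h * offset / d
= 1.3 * 41.4 / 89
= 0.6047

0.6047


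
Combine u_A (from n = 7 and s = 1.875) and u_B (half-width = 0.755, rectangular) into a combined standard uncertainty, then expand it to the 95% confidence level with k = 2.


u_A = s / sqrt(n) = 1.875 / sqrt(7) = 0.70868339
u_B = half_width / sqrt(3) = 0.755 / sqrt(3) = 0.43589945
uc = sqrt(u_A^2 + u_B^2) = sqrt(0.70868339^2 + 0.43589945^2) = 0.8320099
U = k * uc = 2 * 0.8320099
U = 1.6640

1.6640


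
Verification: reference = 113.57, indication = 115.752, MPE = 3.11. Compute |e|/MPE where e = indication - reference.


e = indication - reference = 115.752 - 113.57 = 2.1820
|e| = 2.1820
ratio = |e| / MPE = 2.1820 / 3.11
ratio = 0.7016

0.7016


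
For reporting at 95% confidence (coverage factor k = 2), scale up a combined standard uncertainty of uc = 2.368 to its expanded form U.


U = k * uc
U = 2 * 2.368
U = 4.7360

4.7360


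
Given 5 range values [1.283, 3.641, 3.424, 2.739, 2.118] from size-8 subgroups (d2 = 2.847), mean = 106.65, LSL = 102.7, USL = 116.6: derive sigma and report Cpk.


R_bar = (1.283 + 3.641 + 3.424 + 2.739 + 2.118) / 5 = 2.641
sigma = R_bar / d2 = 2.641 / 2.847 = 0.92764313
Cp = (USL - LSL)/(6*sigma) = (116.6 - 102.7)/(6*0.92764313) = 2.4974
Cpu = (116.6 - 106.65)/(3*0.92764313) = 3.5754
Cpl = (106.65 - 102.7)/(3*0.92764313) = 1.4194
Cpk = min(Cpu, Cpl) = 1.4194

1.4194


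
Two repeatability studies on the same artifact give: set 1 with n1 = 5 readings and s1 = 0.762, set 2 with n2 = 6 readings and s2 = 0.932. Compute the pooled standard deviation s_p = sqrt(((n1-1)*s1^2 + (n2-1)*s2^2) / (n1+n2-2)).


s_p = sqrt(((n1-1)*s1^2 + (n2-1)*s2^2) / (n1+n2-2))
numerator = (5-1)*0.762^2 + (6-1)*0.932^2 = 2.322576 + 4.34312 = 6.665696
denominator = 5 + 6 - 2 = 9
s_p^2 = 6.665696 / 9 = 0.74063289
s_p = sqrt(0.74063289) = 0.8606

0.8606


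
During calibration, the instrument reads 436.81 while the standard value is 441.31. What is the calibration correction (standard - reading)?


Correction = standard - reading
= 441.31 - 436.81
= 4.5000

4.5000


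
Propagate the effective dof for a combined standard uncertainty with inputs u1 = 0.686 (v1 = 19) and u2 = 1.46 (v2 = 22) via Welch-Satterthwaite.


uc = sqrt(u1^2 + u2^2) = sqrt(0.686^2 + 1.46^2) = 1.6131324
v_eff = uc^4 / (u1^4/v1 + u2^4/v2)
= 1.6131324^4 / (0.686^4/19 + 1.46^4/22)
= 6.7714248 / 0.21818848
v_eff = 31.0347

31.0347


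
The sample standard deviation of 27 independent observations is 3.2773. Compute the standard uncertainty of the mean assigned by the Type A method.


u_A = s / sqrt(n)
u_A = 3.2773 / sqrt(27)
u_A = 3.2773 / 5.1961524
u_A = 0.6307

0.6307


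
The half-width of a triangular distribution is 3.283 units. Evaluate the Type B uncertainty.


u_B = half_width / sqrt(6)
u_B = 3.283 / 2.4494897
u_B = 1.3403

1.3403


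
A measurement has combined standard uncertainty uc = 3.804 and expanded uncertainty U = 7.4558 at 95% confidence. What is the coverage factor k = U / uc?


k = U / uc
k = 7.4558 / 3.804
k = 1.96

1.96


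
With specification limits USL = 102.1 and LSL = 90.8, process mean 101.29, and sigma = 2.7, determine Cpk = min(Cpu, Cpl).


Cpu = (USL - mean) / (3*sigma) = (102.1 - 101.29) / (3*2.7) = 0.1000
Cpl = (mean - LSL) / (3*sigma) = (101.29 - 90.8) / (3*2.7) = 1.2951
Cpk = min(Cpu, Cpl) = 0.1000

0.1000


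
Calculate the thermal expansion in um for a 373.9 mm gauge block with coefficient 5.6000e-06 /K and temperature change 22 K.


dL = L * alpha * dT
= 373.9 * 5.6000e-06 * 22
= 0.0460645 mm
dL_um = 0.0460645 * 1000 = 46.0645 um

46.0645


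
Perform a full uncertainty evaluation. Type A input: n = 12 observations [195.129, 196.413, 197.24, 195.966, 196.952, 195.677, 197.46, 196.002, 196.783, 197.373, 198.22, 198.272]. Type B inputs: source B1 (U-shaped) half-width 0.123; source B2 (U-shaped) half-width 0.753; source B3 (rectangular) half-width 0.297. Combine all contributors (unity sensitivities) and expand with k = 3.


mean = (195.129 + 196.413 + 197.24 + 195.966 + 196.952 + 195.677 + 197.46 + 196.002 + 196.783 + 197.373 + 198.22 + 198.272) / 12 = 196.7905833
s = sqrt(sum((x - mean)^2)/(n-1)) = 0.98620212
u_A = s / sqrt(n) = 0.98620212 / sqrt(12) = 0.28469203
u_B1 = 0.123 / sqrt(2) = 0.086974134
u_B2 = 0.753 / sqrt(2) = 0.53245141
u_B3 = 0.297 / sqrt(3) = 0.17147303
uc = sqrt(0.28469203^2 + 0.086974134^2 + 0.53245141^2 + 0.17147303^2) = 0.63365729
U = k * uc = 3 * 0.63365729
U = 1.9010

1.9010


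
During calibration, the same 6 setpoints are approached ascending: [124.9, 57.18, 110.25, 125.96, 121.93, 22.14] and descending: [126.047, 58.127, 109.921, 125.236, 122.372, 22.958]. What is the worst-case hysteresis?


|124.9 - 126.047| = 1.1470
|57.18 - 58.127| = 0.9470
|110.25 - 109.921| = 0.3290
|125.96 - 125.236| = 0.7240
|121.93 - 122.372| = 0.4420
|22.14 - 22.958| = 0.8180
hysteresis = max(diffs) = 1.1470

1.1470


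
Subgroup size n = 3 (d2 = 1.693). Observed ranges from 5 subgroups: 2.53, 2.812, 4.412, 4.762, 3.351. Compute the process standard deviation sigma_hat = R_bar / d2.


R_bar = (2.53 + 2.812 + 4.412 + 4.762 + 3.351) / 5
R_bar = 17.867 / 5 = 3.5734
sigma_hat = R_bar / d2 = 3.5734 / 1.693 = 2.1107

2.1107


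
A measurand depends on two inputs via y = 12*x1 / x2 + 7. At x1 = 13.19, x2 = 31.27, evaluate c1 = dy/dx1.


y = 12*x1 / x2 + 7
dy/dx1 = 12/x2
Evaluate at x2 = 31.27: c1 = 12 / 31.27
c1 = 0.3838

0.3838


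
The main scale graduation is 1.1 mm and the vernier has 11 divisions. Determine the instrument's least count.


LC = MSD / n_div
= 1.1 / 11
= 0.1000

0.1000


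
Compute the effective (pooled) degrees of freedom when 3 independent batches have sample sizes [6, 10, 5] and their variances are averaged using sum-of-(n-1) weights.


nu = sum_i (n_i - 1)
nu = ((6 - 1) + (10 - 1) + (5 - 1))
nu = 5 + 9 + 4
nu = 18

18


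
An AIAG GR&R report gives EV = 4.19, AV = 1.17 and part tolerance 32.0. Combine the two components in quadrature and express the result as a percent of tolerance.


GRR = sqrt(EV^2 + AV^2) = sqrt(4.19^2 + 1.17^2) = 4.3502873
%GRR = GRR / tol * 100 = 4.3502873 / 32.0 * 100
%GRR = 13.5946

13.5946


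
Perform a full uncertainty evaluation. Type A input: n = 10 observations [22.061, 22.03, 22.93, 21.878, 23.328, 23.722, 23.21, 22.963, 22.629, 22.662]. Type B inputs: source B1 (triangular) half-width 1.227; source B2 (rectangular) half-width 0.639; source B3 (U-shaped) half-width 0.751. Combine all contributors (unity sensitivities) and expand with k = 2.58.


mean = (22.061 + 22.03 + 22.93 + 21.878 + 23.328 + 23.722 + 23.21 + 22.963 + 22.629 + 22.662) / 10 = 22.7413
s = sqrt(sum((x - mean)^2)/(n-1)) = 0.60949616
u_A = s / sqrt(n) = 0.60949616 / sqrt(10) = 0.19273961
u_B1 = 1.227 / sqrt(6) = 0.50092065
u_B2 = 0.639 / sqrt(3) = 0.36892682
u_B3 = 0.751 / sqrt(2) = 0.53103719
uc = sqrt(0.19273961^2 + 0.50092065^2 + 0.36892682^2 + 0.53103719^2) = 0.84034371
U = k * uc = 2.58 * 0.84034371
U = 2.1681

2.1681


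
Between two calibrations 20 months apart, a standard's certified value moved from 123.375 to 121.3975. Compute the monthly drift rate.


rate = (v2 - v1) / months
= (121.3975 - 123.375) / 20
= -1.9775 / 20
= -0.0989

-0.0989


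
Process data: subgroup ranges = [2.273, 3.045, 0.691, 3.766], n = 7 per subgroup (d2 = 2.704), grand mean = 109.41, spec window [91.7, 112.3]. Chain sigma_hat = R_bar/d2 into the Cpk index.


R_bar = (2.273 + 3.045 + 0.691 + 3.766) / 4 = 2.44375
sigma = R_bar / d2 = 2.44375 / 2.704 = 0.9037537
Cp = (USL - LSL)/(6*sigma) = (112.3 - 91.7)/(6*0.9037537) = 3.7990
Cpu = (112.3 - 109.41)/(3*0.9037537) = 1.0659
Cpl = (109.41 - 91.7)/(3*0.9037537) = 6.5320
Cpk = min(Cpu, Cpl) = 1.0659

1.0659


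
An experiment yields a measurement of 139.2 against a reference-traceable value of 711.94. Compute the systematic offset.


Systematic error = measured - true
= 139.2 - 711.94
= -572.7400

-572.7400


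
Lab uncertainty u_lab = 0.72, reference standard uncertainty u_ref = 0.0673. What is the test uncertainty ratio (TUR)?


TUR = u_lab / u_ref
= 0.72 / 0.0673
= 10.6984

10.6984


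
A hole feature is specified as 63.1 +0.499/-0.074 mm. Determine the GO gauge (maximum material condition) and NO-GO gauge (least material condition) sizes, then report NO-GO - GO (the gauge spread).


GO = nominal - lower_tol (smallest hole = maximum material condition)
GO = 63.1 - 0.074 = 63.026
NO-GO = nominal + upper_tol (largest hole = least material condition)
NO-GO = 63.1 + 0.499 = 63.599
spread = NO-GO - GO = 63.599 - 63.026 = 0.5730

0.5730


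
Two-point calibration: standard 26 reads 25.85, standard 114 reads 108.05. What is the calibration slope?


slope = (y2 - y1) / (x2 - x1)
= (108.05 - 25.85) / (114 - 26)
= 82.2000 / 88
= 0.9341

0.9341


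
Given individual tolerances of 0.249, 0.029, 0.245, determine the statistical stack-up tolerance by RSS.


RSS = sqrt(0.249^2 + 0.029^2 + 0.245^2)
= sqrt(0.122867)
= 0.3505

0.3505


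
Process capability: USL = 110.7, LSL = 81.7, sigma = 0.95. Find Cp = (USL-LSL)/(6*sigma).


Cp = (USL - LSL) / (6 * sigma)
= (110.7 - 81.7) / (6 * 0.95)
= 29.0000 / 5.7000
= 5.0877

5.0877


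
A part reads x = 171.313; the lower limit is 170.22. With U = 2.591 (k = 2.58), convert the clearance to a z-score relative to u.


u = U / k = 2.591 / 2.58 = 1.0042636
margin = |LSL - x| = |170.22 - 171.313| = 1.093
z = margin / u = 1.093 / 1.0042636
z = 1.0884

1.0884


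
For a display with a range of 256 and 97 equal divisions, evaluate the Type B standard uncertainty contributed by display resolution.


resolution = range / divisions
resolution = 256 / 97 = 2.6391753
u_res = resolution / (2*sqrt(3))
u_res = 2.6391753 / 3.4641016
u_res = 0.7619

0.7619


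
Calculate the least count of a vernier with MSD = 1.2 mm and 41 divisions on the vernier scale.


LC = MSD / n_div
= 1.2 / 41
= 0.0293

0.0293


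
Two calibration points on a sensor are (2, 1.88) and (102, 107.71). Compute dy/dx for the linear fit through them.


slope = (y2 - y1) / (x2 - x1)
= (107.71 - 1.88) / (102 - 2)
= 105.8300 / 100
= 1.0583

1.0583


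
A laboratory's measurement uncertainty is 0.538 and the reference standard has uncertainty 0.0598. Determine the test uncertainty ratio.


TUR = u_lab / u_ref
= 0.538 / 0.0598
= 8.9967

8.9967


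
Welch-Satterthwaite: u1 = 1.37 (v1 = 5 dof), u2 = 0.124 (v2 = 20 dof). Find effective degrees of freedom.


uc = sqrt(u1^2 + u2^2) = sqrt(1.37^2 + 0.124^2) = 1.3756002
v_eff = uc^4 / (u1^4/v1 + u2^4/v2)
= 1.3756002^4 / (1.37^4/5 + 0.124^4/20)
= 3.5807081 / 0.70456254
v_eff = 5.0822

5.0822


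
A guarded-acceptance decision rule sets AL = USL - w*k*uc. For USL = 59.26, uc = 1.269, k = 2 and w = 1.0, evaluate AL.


U = k * uc = 2 * 1.269 = 2.538
guard band g = w * U = 1.0 * 2.538 = 2.538
AL = USL - g = 59.26 - 2.538
AL = 56.7220

56.7220


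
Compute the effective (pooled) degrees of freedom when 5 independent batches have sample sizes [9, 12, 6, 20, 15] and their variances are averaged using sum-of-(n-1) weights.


nu = sum_i (n_i - 1)
nu = ((9 - 1) + (12 - 1) + (6 - 1) + (20 - 1) + (15 - 1))
nu = 8 + 11 + 5 + 19 + 14
nu = 57

57


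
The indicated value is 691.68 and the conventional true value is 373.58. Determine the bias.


Systematic error = measured - true
= 691.68 - 373.58
= 318.1000

318.1000


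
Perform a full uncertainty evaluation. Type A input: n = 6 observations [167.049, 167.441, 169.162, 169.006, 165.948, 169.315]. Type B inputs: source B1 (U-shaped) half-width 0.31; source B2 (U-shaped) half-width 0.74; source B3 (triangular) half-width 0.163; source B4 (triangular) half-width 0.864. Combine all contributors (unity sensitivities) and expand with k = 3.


mean = (167.049 + 167.441 + 169.162 + 169.006 + 165.948 + 169.315) / 6 = 167.9868333
s = sqrt(sum((x - mean)^2)/(n-1)) = 1.3797138
u_A = s / sqrt(n) = 1.3797138 / sqrt(6) = 0.5632658
u_B1 = 0.31 / sqrt(2) = 0.2192031
u_B2 = 0.74 / sqrt(2) = 0.52325902
u_B3 = 0.163 / sqrt(6) = 0.066544471
u_B4 = 0.864 / sqrt(6) = 0.35272652
uc = sqrt(0.5632658^2 + 0.2192031^2 + 0.52325902^2 + 0.066544471^2 + 0.35272652^2) = 0.87633471
U = k * uc = 3 * 0.87633471
U = 2.6290

2.6290


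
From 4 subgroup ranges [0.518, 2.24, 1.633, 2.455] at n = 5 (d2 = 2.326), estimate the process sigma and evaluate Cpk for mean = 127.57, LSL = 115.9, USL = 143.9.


R_bar = (0.518 + 2.24 + 1.633 + 2.455) / 4 = 1.7115
sigma = R_bar / d2 = 1.7115 / 2.326 = 0.73581255
Cp = (USL - LSL)/(6*sigma) = (143.9 - 115.9)/(6*0.73581255) = 6.3422
Cpu = (143.9 - 127.57)/(3*0.73581255) = 7.3977
Cpl = (127.57 - 115.9)/(3*0.73581255) = 5.2867
Cpk = min(Cpu, Cpl) = 5.2867

5.2867


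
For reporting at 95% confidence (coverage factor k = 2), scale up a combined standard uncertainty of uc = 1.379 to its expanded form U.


U = k * uc
U = 2 * 1.379
U = 2.7580

2.7580


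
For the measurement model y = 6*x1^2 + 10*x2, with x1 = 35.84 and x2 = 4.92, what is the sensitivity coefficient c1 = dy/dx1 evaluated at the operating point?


y = 6*x1^2 + 10*x2
dy/dx1 = 2*6*x1
Evaluate at x1 = 35.84: c1 = 12 * 35.84
c1 = 430.0800

430.0800


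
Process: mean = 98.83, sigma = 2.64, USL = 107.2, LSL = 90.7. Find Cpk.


Cpu = (USL - mean) / (3*sigma) = (107.2 - 98.83) / (3*2.64) = 1.0568
Cpl = (mean - LSL) / (3*sigma) = (98.83 - 90.7) / (3*2.64) = 1.0265
Cpk = min(Cpu, Cpl) = 1.0265

1.0265


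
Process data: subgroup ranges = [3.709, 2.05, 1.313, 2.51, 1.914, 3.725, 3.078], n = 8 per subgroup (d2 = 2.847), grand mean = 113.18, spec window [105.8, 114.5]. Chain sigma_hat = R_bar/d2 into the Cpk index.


R_bar = (3.709 + 2.05 + 1.313 + 2.51 + 1.914 + 3.725 + 3.078) / 7 = 2.6141429
sigma = R_bar / d2 = 2.6141429 / 2.847 = 0.91820966
Cp = (USL - LSL)/(6*sigma) = (114.5 - 105.8)/(6*0.91820966) = 1.5792
Cpu = (114.5 - 113.18)/(3*0.91820966) = 0.4792
Cpl = (113.18 - 105.8)/(3*0.91820966) = 2.6791
Cpk = min(Cpu, Cpl) = 0.4792

0.4792


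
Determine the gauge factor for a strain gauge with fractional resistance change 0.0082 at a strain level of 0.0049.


GF = (dR/R) / epsilon
= 0.0082 / 0.0049
= 1.6735

1.6735


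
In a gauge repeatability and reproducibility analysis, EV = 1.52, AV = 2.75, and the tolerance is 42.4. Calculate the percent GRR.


GRR = sqrt(EV^2 + AV^2) = sqrt(1.52^2 + 2.75^2) = 3.1421171
%GRR = GRR / tol * 100 = 3.1421171 / 42.4 * 100
%GRR = 7.4107

7.4107


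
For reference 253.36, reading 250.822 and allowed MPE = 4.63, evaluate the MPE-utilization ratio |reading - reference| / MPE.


e = indication - reference = 250.822 - 253.36 = -2.5380
|e| = 2.5380
ratio = |e| / MPE = 2.5380 / 4.63
ratio = 0.5482

0.5482


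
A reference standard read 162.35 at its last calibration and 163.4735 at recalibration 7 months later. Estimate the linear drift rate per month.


rate = (v2 - v1) / months
= (163.4735 - 162.35) / 7
= 1.1235 / 7
= 0.1605

0.1605


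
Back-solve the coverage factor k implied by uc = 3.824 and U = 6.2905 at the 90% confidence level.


k = U / uc
k = 6.2905 / 3.824
k = 1.645

1.645


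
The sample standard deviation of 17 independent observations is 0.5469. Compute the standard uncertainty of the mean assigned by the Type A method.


u_A = s / sqrt(n)
u_A = 0.5469 / sqrt(17)
u_A = 0.5469 / 4.1231056
u_A = 0.1326

0.1326


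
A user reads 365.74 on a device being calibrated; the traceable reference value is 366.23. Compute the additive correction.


Correction = standard - reading
= 366.23 - 365.74
= 0.4900

0.4900


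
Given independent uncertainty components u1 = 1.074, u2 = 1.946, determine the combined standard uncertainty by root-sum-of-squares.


uc = sqrt(1.074^2 + 1.946^2)
uc = sqrt(4.940392)
uc = 2.2227

2.2227


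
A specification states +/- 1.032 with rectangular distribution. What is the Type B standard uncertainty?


u_B = half_width / sqrt(3)
u_B = 1.032 / 1.7320508
u_B = 0.5958

0.5958


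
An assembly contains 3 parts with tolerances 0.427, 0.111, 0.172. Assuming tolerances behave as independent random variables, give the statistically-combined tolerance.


RSS = sqrt(0.427^2 + 0.111^2 + 0.172^2)
= sqrt(0.224234)
= 0.4735

0.4735


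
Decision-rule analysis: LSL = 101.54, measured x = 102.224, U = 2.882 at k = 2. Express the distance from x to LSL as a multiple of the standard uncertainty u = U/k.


u = U / k = 2.882 / 2 = 1.441
margin = |LSL - x| = |101.54 - 102.224| = 0.684
z = margin / u = 0.684 / 1.441
z = 0.4747

0.4747


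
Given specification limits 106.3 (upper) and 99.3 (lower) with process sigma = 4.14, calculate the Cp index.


Cp = (USL - LSL) / (6 * sigma)
= (106.3 - 99.3) / (6 * 4.14)
= 7.0000 / 24.8400
= 0.2818

0.2818


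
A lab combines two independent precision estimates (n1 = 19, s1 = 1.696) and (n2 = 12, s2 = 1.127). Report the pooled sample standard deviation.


s_p = sqrt(((n1-1)*s1^2 + (n2-1)*s2^2) / (n1+n2-2))
numerator = (19-1)*1.696^2 + (12-1)*1.127^2 = 51.775488 + 13.971419 = 65.746907
denominator = 19 + 12 - 2 = 29
s_p^2 = 65.746907 / 29 = 2.2671347
s_p = sqrt(2.2671347) = 1.5057

1.5057


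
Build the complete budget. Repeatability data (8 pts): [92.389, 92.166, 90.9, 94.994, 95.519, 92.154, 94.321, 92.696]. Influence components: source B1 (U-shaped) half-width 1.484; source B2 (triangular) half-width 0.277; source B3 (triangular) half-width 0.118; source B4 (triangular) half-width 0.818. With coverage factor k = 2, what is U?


mean = (92.389 + 92.166 + 90.9 + 94.994 + 95.519 + 92.154 + 94.321 + 92.696) / 8 = 93.142375
s = sqrt(sum((x - mean)^2)/(n-1)) = 1.6120653
u_A = s / sqrt(n) = 1.6120653 / sqrt(8) = 0.56995115
u_B1 = 1.484 / sqrt(2) = 1.0493465
u_B2 = 0.277 / sqrt(6) = 0.11308478
u_B3 = 0.118 / sqrt(6) = 0.048173298
u_B4 = 0.818 / sqrt(6) = 0.3339471
uc = sqrt(0.56995115^2 + 1.0493465^2 + 0.11308478^2 + 0.048173298^2 + 0.3339471^2) = 1.2460345
U = k * uc = 2 * 1.2460345
U = 2.4921

2.4921


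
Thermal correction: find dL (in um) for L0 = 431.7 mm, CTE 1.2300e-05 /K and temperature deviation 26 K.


dL = L * alpha * dT
= 431.7 * 1.2300e-05 * 26
= 0.1380577 mm
dL_um = 0.1380577 * 1000 = 138.0577 um

138.0577


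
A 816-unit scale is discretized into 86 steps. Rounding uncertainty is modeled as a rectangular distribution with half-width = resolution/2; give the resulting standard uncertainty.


resolution = range / divisions
resolution = 816 / 86 = 9.4883721
u_res = resolution / (2*sqrt(3))
u_res = 9.4883721 / 3.4641016
u_res = 2.7391

2.7391


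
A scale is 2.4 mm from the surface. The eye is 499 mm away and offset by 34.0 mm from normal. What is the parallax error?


error = h * offset / d
= 2.4 * 34.0 / 499
= 0.1635

0.1635
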